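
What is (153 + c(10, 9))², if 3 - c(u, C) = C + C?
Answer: 19044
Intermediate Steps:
c(u, C) = 3 - 2*C (c(u, C) = 3 - (C + C) = 3 - 2*C)
(153 + c(10, 9))² = (153 + (3 - 2*9))² = (153 + (3 - 18))² = (153 - 15)² = 138² = 19044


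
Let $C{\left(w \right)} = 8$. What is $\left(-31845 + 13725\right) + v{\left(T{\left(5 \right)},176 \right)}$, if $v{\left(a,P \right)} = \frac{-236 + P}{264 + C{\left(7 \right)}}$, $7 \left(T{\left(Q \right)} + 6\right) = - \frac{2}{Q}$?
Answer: $- \frac{1232175}{68} \approx -18120.0$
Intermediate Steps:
$T{\left(Q \right)} = -6 - \frac{2}{7 Q}$ ($T{\left(Q \right)} = -6 + \frac{\left(-2\right) \frac{1}{Q}}{7} = -6 - \frac{2}{7 Q}$)
$v{\left(a,P \right)} = - \frac{59}{68} + \frac{P}{272}$ ($v{\left(a,P \right)} = \frac{-236 + P}{264 + 8} = \frac{-236 + P}{272} = \left(-236 + P\right) \frac{1}{272} = - \frac{59}{68} + \frac{P}{272}$)
$\left(-31845 + 13725\right) + v{\left(T{\left(5 \right)},176 \right)} = \left(-31845 + 13725\right) + \left(- \frac{59}{68} + \frac{1}{272} \cdot 176\right) = -18120 + \left(- \frac{59}{68} + \frac{11}{17}\right) = -18120 - \frac{15}{68} = - \frac{1232175}{68}$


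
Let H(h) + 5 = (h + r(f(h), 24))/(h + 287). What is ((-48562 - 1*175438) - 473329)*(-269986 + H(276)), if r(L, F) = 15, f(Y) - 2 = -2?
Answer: 105997245001218/563 ≈ 1.8827e+11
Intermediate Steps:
f(Y) = 0 (f(Y) = 2 - 2 = 0)
H(h) = -5 + (15 + h)/(287 + h) (H(h) = -5 + (h + 15)/(h + 287) = -5 + (15 + h)/(287 + h))
((-48562 - 1*175438) - 473329)*(-269986 + H(276)) = ((-48562 - 1*175438) - 473329)*(-269986 + 4*(-355 - 1*276)/(287 + 276)) = ((-48562 - 175438) - 473329)*(-269986 + 4*(-355 - 276)/563) = (-224000 - 473329)*(-269986 + 4*(1/563)*(-631)) = -697329*(-269986 - 2524/563) = -697329*(-152004642/563) = 105997245001218/563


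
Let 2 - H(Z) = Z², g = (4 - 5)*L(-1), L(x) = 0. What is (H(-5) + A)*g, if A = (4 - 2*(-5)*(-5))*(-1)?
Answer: 0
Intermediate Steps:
g = 0 (g = (4 - 5)*0 = -1*0 = 0)
A = 46 (A = (4 + 10*(-5))*(-1) = (4 - 50)*(-1) = -46*(-1) = 46)
H(Z) = 2 - Z²
(H(-5) + A)*g = ((2 - 1*(-5)²) + 46)*0 = ((2 - 1*25) + 46)*0 = ((2 - 25) + 46)*0 = (-23 + 46)*0 = 23*0 = 0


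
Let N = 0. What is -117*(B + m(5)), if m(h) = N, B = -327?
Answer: 38259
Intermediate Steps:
m(h) = 0
-117*(B + m(5)) = -117*(-327 + 0) = -117*(-327) = 38259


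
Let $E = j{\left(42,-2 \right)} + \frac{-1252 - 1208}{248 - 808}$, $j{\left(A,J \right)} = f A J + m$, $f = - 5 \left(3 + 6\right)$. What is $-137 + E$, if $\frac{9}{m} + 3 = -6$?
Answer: $\frac{102099}{28} \approx 3646.4$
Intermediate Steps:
$m = -1$ ($m = \frac{9}{-3 - 6} = \frac{9}{-9} = 9 \left(- \frac{1}{9}\right) = -1$)
$f = -45$ ($f = \left(-5\right) 9 = -45$)
$j{\left(A,J \right)} = -1 - 45 A J$ ($j{\left(A,J \right)} = - 45 A J - 1 = -1 - 45 A J$)
$E = \frac{105935}{28}$ ($E = \left(-1 - 1890 \left(-2\right)\right) + \frac{-1252 - 1208}{248 - 808} = \left(-1 + 3780\right) - \frac{2460}{-560} = 3779 - - \frac{123}{28} = 3779 + \frac{123}{28} = \frac{105935}{28} \approx 3783.4$)
$-137 + E = -137 + \frac{105935}{28} = \frac{102099}{28}$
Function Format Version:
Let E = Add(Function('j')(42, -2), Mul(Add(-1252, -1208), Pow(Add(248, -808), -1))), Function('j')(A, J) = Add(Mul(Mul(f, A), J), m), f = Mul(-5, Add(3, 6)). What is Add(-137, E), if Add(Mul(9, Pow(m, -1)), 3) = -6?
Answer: Rational(102099, 28) ≈ 3646.4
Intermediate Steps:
m = -1 (m = Mul(9, Pow(Add(-3, -6), -1)) = Mul(9, Pow(-9, -1)) = Mul(9, Rational(-1, 9)) = -1)
f = -45 (f = Mul(-5, 9) = -45)
Function('j')(A, J) = Add(-1, Mul(-45, A, J)) (Function('j')(A, J) = Add(Mul(Mul(-45, A), J), -1) = Add(Mul(-45, A, J), -1) = Add(-1, Mul(-45, A, J)))
E = Rational(105935, 28) (E = Add(Add(-1, Mul(-45, 42, -2)), Mul(Add(-1252, -1208), Pow(Add(248, -808), -1))) = Add(Add(-1, 3780), Mul(-2460, Pow(-560, -1))) = Add(3779, Mul(-2460, Rational(-1, 560))) = Add(3779, Rational(123, 28)) = Rational(105935, 28) ≈ 3783.4)
Add(-137, E) = Add(-137, Rational(105935, 28)) = Rational(102099, 28)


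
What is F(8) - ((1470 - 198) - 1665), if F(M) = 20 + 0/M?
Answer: 413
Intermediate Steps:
F(M) = 20 (F(M) = 20 + 0 = 20)
F(8) - ((1470 - 198) - 1665) = 20 - ((1470 - 198) - 1665) = 20 - (1272 - 1665) = 20 - 1*(-393) = 20 + 393 = 413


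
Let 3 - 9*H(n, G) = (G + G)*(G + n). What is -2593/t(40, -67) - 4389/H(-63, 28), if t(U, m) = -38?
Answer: 3589021/74594 ≈ 48.114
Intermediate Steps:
H(n, G) = ⅓ - 2*G*(G + n)/9 (H(n, G) = ⅓ - (G + G)*(G + n)/9 = ⅓ - 2*G*(G + n)/9)
-2593/t(40, -67) - 4389/H(-63, 28) = -2593/(-38) - 4389/(⅓ - 2/9*28² - 2/9*28*(-63)) = -2593*(-1/38) - 4389/(⅓ - 2/9*784 + 392) = 2593/38 - 4389/(⅓ - 1568/9 + 392) = 2593/38 - 4389/1963/9 = 2593/38 - 4389*9/1963 = 2593/38 - 39501/1963 = 3589021/74594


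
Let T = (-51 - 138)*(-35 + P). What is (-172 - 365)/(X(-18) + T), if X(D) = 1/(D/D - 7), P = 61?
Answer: 3222/29485 ≈ 0.10928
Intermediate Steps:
X(D) = -⅙ (X(D) = 1/(1 - 7) = 1/(-6) = -⅙)
T = -4914 (T = (-51 - 138)*(-35 + 61) = -189*26 = -4914)
(-172 - 365)/(X(-18) + T) = (-172 - 365)/(-⅙ - 4914) = -537/(-29485/6) = -537*(-6/29485) = 3222/29485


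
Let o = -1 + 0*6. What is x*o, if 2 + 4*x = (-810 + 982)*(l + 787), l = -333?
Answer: -39043/2 ≈ -19522.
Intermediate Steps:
o = -1 (o = -1 + 0 = -1)
x = 39043/2 (x = -1/2 + ((-810 + 982)*(-333 + 787))/4 = -1/2 + (172*454)/4 = -1/2 + (1/4)*78088 = -1/2 + 19522 = 39043/2 ≈ 19522.)
x*o = (39043/2)*(-1) = -39043/2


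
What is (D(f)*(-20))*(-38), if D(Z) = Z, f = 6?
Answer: 4560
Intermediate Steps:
(D(f)*(-20))*(-38) = (6*(-20))*(-38) = -120*(-38) = 4560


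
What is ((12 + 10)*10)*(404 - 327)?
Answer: 16940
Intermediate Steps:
((12 + 10)*10)*(404 - 327) = (22*10)*77 = 220*77 = 16940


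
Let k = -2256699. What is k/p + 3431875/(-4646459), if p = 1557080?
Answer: -15829363303841/7234908379720 ≈ -2.1879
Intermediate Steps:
k/p + 3431875/(-4646459) = -2256699/1557080 + 3431875/(-4646459) = -2256699*1/1557080 + 3431875*(-1/4646459) = -2256699/1557080 - 3431875/4646459 = -15829363303841/7234908379720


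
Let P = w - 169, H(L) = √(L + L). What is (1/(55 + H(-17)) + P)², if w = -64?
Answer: 2*(-81176385*I + 2985662*√34)/(-2991*I + 110*√34) ≈ 54281.0 + 0.8882*I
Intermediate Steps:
H(L) = √2*√L (H(L) = √(2*L) = √2*√L)
P = -233 (P = -64 - 169 = -233)
(1/(55 + H(-17)) + P)² = (1/(55 + √2*√(-17)) - 233)² = (1/(55 + √2*(I*√17)) - 233)² = (1/(55 + I*√34) - 233)² = (-233 + 1/(55 + I*√34))²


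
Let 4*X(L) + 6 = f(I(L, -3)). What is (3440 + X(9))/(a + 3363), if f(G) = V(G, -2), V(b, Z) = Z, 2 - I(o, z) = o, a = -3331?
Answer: 1719/16 ≈ 107.44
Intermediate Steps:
I(o, z) = 2 - o
f(G) = -2
X(L) = -2 (X(L) = -3/2 + (¼)*(-2) = -3/2 - ½ = -2)
(3440 + X(9))/(a + 3363) = (3440 - 2)/(-3331 + 3363) = 3438/32 = 3438*(1/32) = 1719/16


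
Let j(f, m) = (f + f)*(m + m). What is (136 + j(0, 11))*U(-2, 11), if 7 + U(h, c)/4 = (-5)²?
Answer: 9792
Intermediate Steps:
U(h, c) = 72 (U(h, c) = -28 + 4*(-5)² = -28 + 4*25 = -28 + 100 = 72)
j(f, m) = 4*f*m (j(f, m) = (2*f)*(2*m) = 4*f*m)
(136 + j(0, 11))*U(-2, 11) = (136 + 4*0*11)*72 = (136 + 0)*72 = 136*72 = 9792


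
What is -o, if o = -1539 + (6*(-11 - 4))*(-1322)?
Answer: -117441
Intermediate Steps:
o = 117441 (o = -1539 + (6*(-15))*(-1322) = -1539 - 90*(-1322) = -1539 + 118980 = 117441)
-o = -1*117441 = -117441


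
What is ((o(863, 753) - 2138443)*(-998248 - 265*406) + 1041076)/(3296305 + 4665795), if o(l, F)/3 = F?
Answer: 590568620817/1990525 ≈ 2.9669e+5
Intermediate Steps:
o(l, F) = 3*F
((o(863, 753) - 2138443)*(-998248 - 265*406) + 1041076)/(3296305 + 4665795) = ((3*753 - 2138443)*(-998248 - 265*406) + 1041076)/(3296305 + 4665795) = ((2259 - 2138443)*(-998248 - 107590) + 1041076)/7962100 = (-2136184*(-1105838) + 1041076)*(1/7962100) = (2362273442192 + 1041076)*(1/7962100) = 2362274483268*(1/7962100) = 590568620817/1990525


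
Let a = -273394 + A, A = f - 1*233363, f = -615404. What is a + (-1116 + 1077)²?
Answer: -1120640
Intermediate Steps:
A = -848767 (A = -615404 - 1*233363 = -615404 - 233363 = -848767)
a = -1122161 (a = -273394 - 848767 = -1122161)
a + (-1116 + 1077)² = -1122161 + (-1116 + 1077)² = -1122161 + (-39)² = -1122161 + 1521 = -1120640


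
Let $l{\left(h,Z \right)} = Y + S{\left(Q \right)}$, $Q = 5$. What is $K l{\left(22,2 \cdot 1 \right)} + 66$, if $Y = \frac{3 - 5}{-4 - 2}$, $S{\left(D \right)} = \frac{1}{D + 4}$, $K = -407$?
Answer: $- \frac{1034}{9} \approx -114.89$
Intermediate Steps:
$S{\left(D \right)} = \frac{1}{4 + D}$
$Y = \frac{1}{3}$ ($Y = - \frac{2}{-6} = \left(-2\right) \left(- \frac{1}{6}\right) = \frac{1}{3} \approx 0.33333$)
$l{\left(h,Z \right)} = \frac{4}{9}$ ($l{\left(h,Z \right)} = \frac{1}{3} + \frac{1}{4 + 5} = \frac{1}{3} + \frac{1}{9} = \frac{4}{9}$)
$K l{\left(22,2 \cdot 1 \right)} + 66 = \left(-407\right) \frac{4}{9} + 66 = - \frac{1628}{9} + 66 = - \frac{1034}{9}$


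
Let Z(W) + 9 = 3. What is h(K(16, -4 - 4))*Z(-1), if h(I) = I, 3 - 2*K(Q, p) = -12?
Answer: -45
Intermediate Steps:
Z(W) = -6 (Z(W) = -9 + 3 = -6)
K(Q, p) = 15/2 (K(Q, p) = 3/2 - ½*(-12) = 3/2 + 6 = 15/2)
h(K(16, -4 - 4))*Z(-1) = (15/2)*(-6) = -45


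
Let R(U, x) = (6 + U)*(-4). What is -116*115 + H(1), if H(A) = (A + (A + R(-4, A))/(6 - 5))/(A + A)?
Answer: -13343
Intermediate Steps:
R(U, x) = -24 - 4*U
H(A) = (-8 + 2*A)/(2*A) (H(A) = (A + (A + (-24 - 4*(-4)))/(6 - 5))/(A + A) = (A + (A + (-24 + 16))/1)/((2*A)) = (A + (A - 8)*1)*(1/(2*A)) = (A + (-8 + A)*1)*(1/(2*A)) = (A + (-8 + A))*(1/(2*A)) = (-8 + 2*A)*(1/(2*A)) = (-8 + 2*A)/(2*A))
-116*115 + H(1) = -116*115 + (-4 + 1)/1 = -13340 + 1*(-3) = -13340 - 3 = -13343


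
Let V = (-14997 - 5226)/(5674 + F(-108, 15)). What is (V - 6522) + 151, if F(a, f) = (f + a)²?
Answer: -91272056/14323 ≈ -6372.4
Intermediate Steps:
F(a, f) = (a + f)²
V = -20223/14323 (V = (-14997 - 5226)/(5674 + (-108 + 15)²) = -20223/(5674 + (-93)²) = -20223/(5674 + 8649) = -20223/14323 ≈ -1.4119)
(V - 6522) + 151 = (-20223/14323 - 6522) + 151 = -93434829/14323 + 151 = -91272056/14323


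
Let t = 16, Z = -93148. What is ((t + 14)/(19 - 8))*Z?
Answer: -254040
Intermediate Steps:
((t + 14)/(19 - 8))*Z = ((16 + 14)/(19 - 8))*(-93148) = (30/11)*(-93148) = -254040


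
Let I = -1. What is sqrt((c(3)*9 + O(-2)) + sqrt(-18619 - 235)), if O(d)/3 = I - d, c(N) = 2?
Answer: sqrt(21 + I*sqrt(18854)) ≈ 8.9417 + 7.6781*I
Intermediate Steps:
O(d) = -3 - 3*d (O(d) = 3*(-1 - d) = -3 - 3*d)
sqrt((c(3)*9 + O(-2)) + sqrt(-18619 - 235)) = sqrt((2*9 + (-3 - 3*(-2))) + sqrt(-18619 - 235)) = sqrt((18 + (-3 + 6)) + sqrt(-18854)) = sqrt((18 + 3) + I*sqrt(18854)) = sqrt(21 + I*sqrt(18854))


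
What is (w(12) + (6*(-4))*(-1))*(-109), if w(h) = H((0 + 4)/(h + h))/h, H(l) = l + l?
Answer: -94285/36 ≈ -2619.0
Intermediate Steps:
H(l) = 2*l
w(h) = 4/h**2 (w(h) = (2*((0 + 4)/(h + h)))/h = (2*(4/((2*h))))/h = (2*(4*(1/(2*h))))/h = (2*(2/h))/h = (4/h)/h = 4/h**2)
(w(12) + (6*(-4))*(-1))*(-109) = (4/12**2 + (6*(-4))*(-1))*(-109) = (4*(1/144) - 24*(-1))*(-109) = (1/36 + 24)*(-109) = (865/36)*(-109) = -94285/36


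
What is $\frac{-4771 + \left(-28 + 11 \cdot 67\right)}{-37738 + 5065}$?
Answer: $\frac{1354}{10891} \approx 0.12432$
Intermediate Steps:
$\frac{-4771 + \left(-28 + 11 \cdot 67\right)}{-37738 + 5065} = \frac{-4771 + \left(-28 + 737\right)}{-32673} = \left(-4771 + 709\right) \left(- \frac{1}{32673}\right) = \left(-4062\right) \left(- \frac{1}{32673}\right) = \frac{1354}{10891}$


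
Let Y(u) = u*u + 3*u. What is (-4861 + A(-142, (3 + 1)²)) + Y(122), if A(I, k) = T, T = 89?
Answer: 10478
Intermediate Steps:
A(I, k) = 89
Y(u) = u² + 3*u
(-4861 + A(-142, (3 + 1)²)) + Y(122) = (-4861 + 89) + 122*(3 + 122) = -4772 + 122*125 = -4772 + 15250 = 10478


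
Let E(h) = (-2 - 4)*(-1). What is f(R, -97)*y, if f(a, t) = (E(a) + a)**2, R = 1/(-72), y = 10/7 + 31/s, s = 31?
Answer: 3157937/36288 ≈ 87.024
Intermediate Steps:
y = 17/7 (y = 10/7 + 31/31 = 10*(1/7) + 31*(1/31) = 10/7 + 1 = 17/7 ≈ 2.4286)
R = -1/72 ≈ -0.013889
E(h) = 6 (E(h) = -6*(-1) = 6)
f(a, t) = (6 + a)**2
f(R, -97)*y = (6 - 1/72)**2*(17/7) = (431/72)**2*(17/7) = (185761/5184)*(17/7) = 3157937/36288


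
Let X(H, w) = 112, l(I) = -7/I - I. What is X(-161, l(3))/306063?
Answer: 112/306063 ≈ 0.00036594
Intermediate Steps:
l(I) = -I - 7/I
X(-161, l(3))/306063 = 112/306063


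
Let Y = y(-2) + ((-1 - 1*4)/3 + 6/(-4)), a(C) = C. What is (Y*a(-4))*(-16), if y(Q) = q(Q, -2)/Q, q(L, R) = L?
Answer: -416/3 ≈ -138.67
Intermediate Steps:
y(Q) = 1 (y(Q) = Q/Q = 1)
Y = -13/6 (Y = 1 + ((-1 - 1*4)/3 + 6/(-4)) = 1 + ((-1 - 4)*(⅓) + 6*(-¼)) = 1 + (-5*⅓ - 3/2) = 1 + (-5/3 - 3/2) = 1 - 19/6 = -13/6 ≈ -2.1667)
(Y*a(-4))*(-16) = -13/6*(-4)*(-16) = (26/3)*(-16) = -416/3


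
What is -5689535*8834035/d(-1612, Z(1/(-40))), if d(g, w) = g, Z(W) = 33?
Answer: 50261551323725/1612 ≈ 3.1180e+10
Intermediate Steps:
-5689535*8834035/d(-1612, Z(1/(-40))) = -5689535/((-1612/8834035)) = -5689535/((-1612*1/8834035)) = -5689535/(-1612/8834035) = -5689535*(-8834035/1612) = 50261551323725/1612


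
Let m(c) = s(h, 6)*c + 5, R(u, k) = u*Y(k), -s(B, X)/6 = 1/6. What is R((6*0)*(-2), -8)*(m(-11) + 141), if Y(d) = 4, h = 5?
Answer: 0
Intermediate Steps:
s(B, X) = -1 (s(B, X) = -6/6 = -6*1/6 = -1)
R(u, k) = 4*u (R(u, k) = u*4 = 4*u)
m(c) = 5 - c (m(c) = -c + 5 = 5 - c)
R((6*0)*(-2), -8)*(m(-11) + 141) = (4*((6*0)*(-2)))*((5 - 1*(-11)) + 141) = (4*(0*(-2)))*((5 + 11) + 141) = (4*0)*(16 + 141) = 0*157 = 0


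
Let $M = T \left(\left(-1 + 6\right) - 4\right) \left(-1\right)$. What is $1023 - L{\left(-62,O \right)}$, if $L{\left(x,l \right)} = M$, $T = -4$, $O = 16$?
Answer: $1019$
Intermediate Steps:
$M = 4$ ($M = - 4 \left(\left(-1 + 6\right) - 4\right) \left(-1\right) = - 4 \left(5 - 4\right) \left(-1\right) = \left(-4\right) 1 \left(-1\right) = \left(-4\right) \left(-1\right) = 4$)
$L{\left(x,l \right)} = 4$
$1023 - L{\left(-62,O \right)} = 1023 - 4 = 1019$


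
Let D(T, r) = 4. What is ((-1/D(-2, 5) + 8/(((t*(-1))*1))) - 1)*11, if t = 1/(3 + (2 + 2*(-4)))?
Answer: 1001/4 ≈ 250.25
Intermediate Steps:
t = -1/3 (t = 1/(3 + (2 - 8)) = 1/(3 - 6) = 1/(-3) = -1/3 ≈ -0.33333)
((-1/D(-2, 5) + 8/(((t*(-1))*1))) - 1)*11 = ((-1/4 + 8/((-1/3*(-1)*1))) - 1)*11 = ((-1*1/4 + 8/(((1/3)*1))) - 1)*11 = ((-1/4 + 8/(1/3)) - 1)*11 = ((-1/4 + 8*3) - 1)*11 = ((-1/4 + 24) - 1)*11 = (95/4 - 1)*11 = (91/4)*11 = 1001/4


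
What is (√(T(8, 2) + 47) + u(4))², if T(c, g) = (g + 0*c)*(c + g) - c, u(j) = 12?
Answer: (12 + √59)² ≈ 387.35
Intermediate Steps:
T(c, g) = -c + g*(c + g) (T(c, g) = (g + 0)*(c + g) - c = g*(c + g) - c = -c + g*(c + g))
(√(T(8, 2) + 47) + u(4))² = (√((2² - 1*8 + 8*2) + 47) + 12)² = (√((4 - 8 + 16) + 47) + 12)² = (√(12 + 47) + 12)² = (√59 + 12)² = (12 + √59)²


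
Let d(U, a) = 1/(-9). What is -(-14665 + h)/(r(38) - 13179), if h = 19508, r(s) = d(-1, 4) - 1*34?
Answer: 43587/118918 ≈ 0.36653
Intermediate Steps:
d(U, a) = -1/9
r(s) = -307/9 (r(s) = -1/9 - 1*34 = -1/9 - 34 = -307/9)
-(-14665 + h)/(r(38) - 13179) = -(-14665 + 19508)/(-307/9 - 13179) = -4843/(-118918/9) = -4843*(-9)/118918 = -1*(-43587/118918) = 43587/118918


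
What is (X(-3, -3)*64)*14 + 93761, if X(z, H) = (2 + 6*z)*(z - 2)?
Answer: 165441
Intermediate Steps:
X(z, H) = (-2 + z)*(2 + 6*z) (X(z, H) = (2 + 6*z)*(-2 + z) = (-2 + z)*(2 + 6*z))
(X(-3, -3)*64)*14 + 93761 = ((-4 - 10*(-3) + 6*(-3)²)*64)*14 + 93761 = ((-4 + 30 + 6*9)*64)*14 + 93761 = ((-4 + 30 + 54)*64)*14 + 93761 = (80*64)*14 + 93761 = 5120*14 + 93761 = 71680 + 93761 = 165441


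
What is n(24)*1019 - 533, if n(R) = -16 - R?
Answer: -41293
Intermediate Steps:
n(24)*1019 - 533 = (-16 - 1*24)*1019 - 533 = (-16 - 24)*1019 - 533 = -40*1019 - 533 = -40760 - 533 = -41293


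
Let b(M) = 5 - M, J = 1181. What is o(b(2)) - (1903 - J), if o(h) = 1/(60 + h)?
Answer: -45485/63 ≈ -721.98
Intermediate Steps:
o(b(2)) - (1903 - J) = 1/(60 + (5 - 1*2)) - (1903 - 1*1181) = 1/(60 + (5 - 2)) - (1903 - 1181) = 1/(60 + 3) - 1*722 = 1/63 - 722 = -45485/63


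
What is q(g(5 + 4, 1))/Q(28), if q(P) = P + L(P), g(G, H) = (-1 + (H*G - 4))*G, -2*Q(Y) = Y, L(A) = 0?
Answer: -18/7 ≈ -2.5714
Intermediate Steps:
Q(Y) = -Y/2
g(G, H) = G*(-5 + G*H) (g(G, H) = (-1 + (G*H - 4))*G = (-1 + (-4 + G*H))*G = (-5 + G*H)*G = G*(-5 + G*H))
q(P) = P (q(P) = P + 0 = P)
q(g(5 + 4, 1))/Q(28) = ((5 + 4)*(-5 + (5 + 4)*1))/((-½*28)) = (9*(-5 + 9*1))/(-14) = (9*(-5 + 9))*(-1/14) = (9*4)*(-1/14) = 36*(-1/14) = -18/7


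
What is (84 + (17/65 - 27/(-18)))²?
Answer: 124300201/16900 ≈ 7355.0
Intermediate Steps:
(84 + (17/65 - 27/(-18)))² = (84 + (17*(1/65) - 27*(-1/18)))² = (84 + (17/65 + 3/2))² = (84 + 229/130)² = (11149/130)² = 124300201/16900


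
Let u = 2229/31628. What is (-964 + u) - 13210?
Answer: -448293043/31628 ≈ -14174.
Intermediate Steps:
u = 2229/31628 (u = 2229*(1/31628) = 2229/31628 ≈ 0.070476)
(-964 + u) - 13210 = (-964 + 2229/31628) - 13210 = -30487163/31628 - 13210 = -448293043/31628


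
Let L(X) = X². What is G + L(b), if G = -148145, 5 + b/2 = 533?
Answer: 966991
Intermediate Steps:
b = 1056 (b = -10 + 2*533 = -10 + 1066 = 1056)
G + L(b) = -148145 + 1056² = -148145 + 1115136 = 966991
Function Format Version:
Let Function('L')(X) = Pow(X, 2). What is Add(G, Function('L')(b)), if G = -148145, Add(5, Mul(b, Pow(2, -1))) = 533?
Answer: 966991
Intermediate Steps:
b = 1056 (b = Add(-10, Mul(2, 533)) = Add(-10, 1066) = 1056)
Add(G, Function('L')(b)) = Add(-148145, Pow(1056, 2)) = Add(-148145, 1115136) = 966991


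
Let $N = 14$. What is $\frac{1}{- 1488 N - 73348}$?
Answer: $- \frac{1}{94180} \approx -1.0618 \cdot 10^{-5}$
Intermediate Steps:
$\frac{1}{- 1488 N - 73348} = \frac{1}{\left(-1488\right) 14 - 73348} = \frac{1}{-20832 - 73348} = \frac{1}{-94180} = - \frac{1}{94180}$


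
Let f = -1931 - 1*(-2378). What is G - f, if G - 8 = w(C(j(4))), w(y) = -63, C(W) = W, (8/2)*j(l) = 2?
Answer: -502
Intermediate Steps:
j(l) = ½ (j(l) = (¼)*2 = ½)
f = 447 (f = -1931 + 2378 = 447)
G = -55 (G = 8 - 63 = -55)
G - f = -55 - 1*447 = -55 - 447 = -502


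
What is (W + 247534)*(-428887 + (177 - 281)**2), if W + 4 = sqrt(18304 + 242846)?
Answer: -103485114630 - 2090355*sqrt(10446) ≈ -1.0370e+11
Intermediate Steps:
W = -4 + 5*sqrt(10446) (W = -4 + sqrt(18304 + 242846) = -4 + sqrt(261150) = -4 + 5*sqrt(10446) ≈ 507.03)
(W + 247534)*(-428887 + (177 - 281)**2) = ((-4 + 5*sqrt(10446)) + 247534)*(-428887 + (177 - 281)**2) = (247530 + 5*sqrt(10446))*(-428887 + (-104)**2) = (247530 + 5*sqrt(10446))*(-428887 + 10816) = (247530 + 5*sqrt(10446))*(-418071) = -103485114630 - 2090355*sqrt(10446)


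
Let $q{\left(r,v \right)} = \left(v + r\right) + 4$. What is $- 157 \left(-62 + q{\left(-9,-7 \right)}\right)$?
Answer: $11618$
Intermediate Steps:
$q{\left(r,v \right)} = 4 + r + v$ ($q{\left(r,v \right)} = \left(r + v\right) + 4 = 4 + r + v$)
$- 157 \left(-62 + q{\left(-9,-7 \right)}\right) = - 157 \left(-62 - 12\right) = \left(-157\right) \left(-74\right) = 11618$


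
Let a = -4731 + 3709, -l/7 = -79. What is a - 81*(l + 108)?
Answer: -54563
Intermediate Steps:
l = 553 (l = -7*(-79) = 553)
a = -1022
a - 81*(l + 108) = -1022 - 81*(553 + 108) = -1022 - 81*661 = -1022 - 53541 = -54563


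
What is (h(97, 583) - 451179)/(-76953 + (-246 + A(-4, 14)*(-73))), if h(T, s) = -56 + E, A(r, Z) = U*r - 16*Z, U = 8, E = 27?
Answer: 451208/58511 ≈ 7.7115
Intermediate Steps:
A(r, Z) = -16*Z + 8*r (A(r, Z) = 8*r - 16*Z = -16*Z + 8*r)
h(T, s) = -29 (h(T, s) = -56 + 27 = -29)
(h(97, 583) - 451179)/(-76953 + (-246 + A(-4, 14)*(-73))) = (-29 - 451179)/(-76953 + (-246 + (-16*14 + 8*(-4))*(-73))) = -451208/(-76953 + (-246 + (-224 - 32)*(-73))) = -451208/(-76953 + (-246 - 256*(-73))) = -451208/(-76953 + (-246 + 18688)) = -451208/(-76953 + 18442) = -451208/(-58511) = -451208*(-1/58511) = 451208/58511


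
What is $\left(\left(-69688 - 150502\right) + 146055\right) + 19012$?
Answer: $-55123$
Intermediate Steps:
$\left(\left(-69688 - 150502\right) + 146055\right) + 19012 = \left(-220190 + 146055\right) + 19012 = -74135 + 19012 = -55123$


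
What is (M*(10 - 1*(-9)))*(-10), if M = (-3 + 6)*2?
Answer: -1140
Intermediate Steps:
M = 6 (M = 3*2 = 6)
(M*(10 - 1*(-9)))*(-10) = (6*(10 - 1*(-9)))*(-10) = (6*(10 + 9))*(-10) = (6*19)*(-10) = 114*(-10) = -1140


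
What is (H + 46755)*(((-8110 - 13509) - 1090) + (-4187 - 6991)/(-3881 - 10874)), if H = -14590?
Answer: -2155441732661/2951 ≈ -7.3041e+8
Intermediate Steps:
(H + 46755)*(((-8110 - 13509) - 1090) + (-4187 - 6991)/(-3881 - 10874)) = (-14590 + 46755)*(((-8110 - 13509) - 1090) + (-4187 - 6991)/(-3881 - 10874)) = 32165*((-21619 - 1090) - 11178/(-14755)) = 32165*(-22709 - 11178*(-1/14755)) = 32165*(-22709 + 11178/14755) = 32165*(-335060117/14755) = -2155441732661/2951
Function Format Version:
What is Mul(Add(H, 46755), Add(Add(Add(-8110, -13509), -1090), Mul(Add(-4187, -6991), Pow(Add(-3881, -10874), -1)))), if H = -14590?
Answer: Rational(-2155441732661, 2951) ≈ -7.3041e+8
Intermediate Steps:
Mul(Add(H, 46755), Add(Add(Add(-8110, -13509), -1090), Mul(Add(-4187, -6991), Pow(Add(-3881, -10874), -1)))) = Mul(Add(-14590, 46755), Add(Add(Add(-8110, -13509), -1090), Mul(Add(-4187, -6991), Pow(Add(-3881, -10874), -1)))) = Mul(32165, Add(Add(-21619, -1090), Mul(-11178, Pow(-14755, -1)))) = Mul(32165, Add(-22709, Mul(-11178, Rational(-1, 14755)))) = Mul(32165, Add(-22709, Rational(11178, 14755))) = Mul(32165, Rational(-335060117, 14755)) = Rational(-2155441732661, 2951)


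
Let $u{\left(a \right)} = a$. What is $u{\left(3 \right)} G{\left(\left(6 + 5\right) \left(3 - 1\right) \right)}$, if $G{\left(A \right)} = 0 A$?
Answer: $0$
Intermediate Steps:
$G{\left(A \right)} = 0$
$u{\left(3 \right)} G{\left(\left(6 + 5\right) \left(3 - 1\right) \right)} = 3 \cdot 0 = 0$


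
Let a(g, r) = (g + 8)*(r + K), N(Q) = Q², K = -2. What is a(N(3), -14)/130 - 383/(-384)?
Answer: -27329/24960 ≈ -1.0949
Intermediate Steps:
a(g, r) = (-2 + r)*(8 + g) (a(g, r) = (g + 8)*(r - 2) = (8 + g)*(-2 + r) = (-2 + r)*(8 + g))
a(N(3), -14)/130 - 383/(-384) = (-16 - 2*3² + 8*(-14) + 3²*(-14))/130 - 383/(-384) = (-16 - 2*9 - 112 + 9*(-14))*(1/130) - 383*(-1/384) = (-16 - 18 - 112 - 126)*(1/130) + 383/384 = -272*1/130 + 383/384 = -136/65 + 383/384 = -27329/24960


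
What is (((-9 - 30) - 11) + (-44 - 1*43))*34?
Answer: -4658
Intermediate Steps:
(((-9 - 30) - 11) + (-44 - 1*43))*34 = ((-39 - 11) + (-44 - 43))*34 = (-50 - 87)*34 = -137*34 = -4658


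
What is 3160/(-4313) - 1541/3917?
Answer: -19024053/16894021 ≈ -1.1261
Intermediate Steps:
3160/(-4313) - 1541/3917 = 3160*(-1/4313) - 1541*1/3917 = -3160/4313 - 1541/3917 = -19024053/16894021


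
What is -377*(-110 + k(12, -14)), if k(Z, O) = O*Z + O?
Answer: 110084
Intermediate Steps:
k(Z, O) = O + O*Z
-377*(-110 + k(12, -14)) = -377*(-110 - 14*(1 + 12)) = -377*(-110 - 14*13) = -377*(-110 - 182) = -377*(-292) = 110084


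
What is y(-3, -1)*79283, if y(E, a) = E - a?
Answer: -158566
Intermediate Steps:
y(-3, -1)*79283 = (-3 - 1*(-1))*79283 = (-3 + 1)*79283 = -2*79283 = -158566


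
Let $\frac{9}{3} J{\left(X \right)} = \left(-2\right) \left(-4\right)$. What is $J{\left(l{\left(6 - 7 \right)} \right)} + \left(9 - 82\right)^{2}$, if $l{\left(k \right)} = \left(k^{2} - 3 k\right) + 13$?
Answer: $\frac{15995}{3} \approx 5331.7$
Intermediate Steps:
$l{\left(k \right)} = 13 + k^{2} - 3 k$
$J{\left(X \right)} = \frac{8}{3}$ ($J{\left(X \right)} = \frac{\left(-2\right) \left(-4\right)}{3} = \frac{1}{3} \cdot 8 = \frac{8}{3}$)
$J{\left(l{\left(6 - 7 \right)} \right)} + \left(9 - 82\right)^{2} = \frac{8}{3} + \left(9 - 82\right)^{2} = \frac{8}{3} + \left(-73\right)^{2} = \frac{8}{3} + 5329 = \frac{15995}{3}$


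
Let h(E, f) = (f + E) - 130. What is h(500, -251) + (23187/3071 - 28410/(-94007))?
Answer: 36621751562/288695497 ≈ 126.85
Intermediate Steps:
h(E, f) = -130 + E + f (h(E, f) = (E + f) - 130 = -130 + E + f)
h(500, -251) + (23187/3071 - 28410/(-94007)) = (-130 + 500 - 251) + (23187/3071 - 28410/(-94007)) = 119 + (23187*(1/3071) - 28410*(-1/94007)) = 119 + (23187/3071 + 28410/94007) = 119 + 2266987419/288695497 = 36621751562/288695497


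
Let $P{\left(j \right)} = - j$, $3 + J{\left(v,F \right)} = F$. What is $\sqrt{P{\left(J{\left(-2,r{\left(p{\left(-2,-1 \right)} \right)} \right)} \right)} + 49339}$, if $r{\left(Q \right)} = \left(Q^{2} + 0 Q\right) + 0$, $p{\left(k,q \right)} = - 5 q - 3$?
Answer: $3 \sqrt{5482} \approx 222.12$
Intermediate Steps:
$p{\left(k,q \right)} = -3 - 5 q$
$r{\left(Q \right)} = Q^{2}$ ($r{\left(Q \right)} = \left(Q^{2} + 0\right) + 0 = Q^{2} + 0 = Q^{2}$)
$J{\left(v,F \right)} = -3 + F$
$\sqrt{P{\left(J{\left(-2,r{\left(p{\left(-2,-1 \right)} \right)} \right)} \right)} + 49339} = \sqrt{- (-3 + \left(-3 - -5\right)^{2}) + 49339} = \sqrt{- (-3 + \left(-3 + 5\right)^{2}) + 49339} = \sqrt{- (-3 + 2^{2}) + 49339} = \sqrt{- (-3 + 4) + 49339} = \sqrt{\left(-1\right) 1 + 49339} = \sqrt{-1 + 49339} = \sqrt{49338} = 3 \sqrt{5482}$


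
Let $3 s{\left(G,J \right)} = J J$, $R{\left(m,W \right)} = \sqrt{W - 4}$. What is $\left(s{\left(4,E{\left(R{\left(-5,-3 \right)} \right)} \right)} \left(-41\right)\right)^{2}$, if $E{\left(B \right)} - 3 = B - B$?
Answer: $15129$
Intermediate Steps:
$R{\left(m,W \right)} = \sqrt{-4 + W}$
$E{\left(B \right)} = 3$ ($E{\left(B \right)} = 3 + \left(B - B\right) = 3 + 0 = 3$)
$s{\left(G,J \right)} = \frac{J^{2}}{3}$ ($s{\left(G,J \right)} = \frac{J J}{3} = \frac{J^{2}}{3}$)
$\left(s{\left(4,E{\left(R{\left(-5,-3 \right)} \right)} \right)} \left(-41\right)\right)^{2} = \left(\frac{3^{2}}{3} \left(-41\right)\right)^{2} = \left(\frac{1}{3} \cdot 9 \left(-41\right)\right)^{2} = \left(3 \left(-41\right)\right)^{2} = \left(-123\right)^{2} = 15129$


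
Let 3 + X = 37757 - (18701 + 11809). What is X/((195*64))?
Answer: 1811/3120 ≈ 0.58045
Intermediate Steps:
X = 7244 (X = -3 + (37757 - (18701 + 11809)) = -3 + (37757 - 1*30510) = -3 + (37757 - 30510) = -3 + 7247 = 7244)
X/((195*64)) = 7244/((195*64)) = 7244/12480 = 7244*(1/12480) = 1811/3120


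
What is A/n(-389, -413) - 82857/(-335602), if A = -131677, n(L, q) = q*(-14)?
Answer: -1561142335/69301813 ≈ -22.527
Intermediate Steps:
n(L, q) = -14*q
A/n(-389, -413) - 82857/(-335602) = -131677/((-14*(-413))) - 82857/(-335602) = -131677/5782 - 82857*(-1/335602) = -131677*1/5782 + 82857/335602 = -18811/826 + 82857/335602 = -1561142335/69301813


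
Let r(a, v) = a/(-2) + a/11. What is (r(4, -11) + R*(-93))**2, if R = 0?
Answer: 324/121 ≈ 2.6777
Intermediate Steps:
r(a, v) = -9*a/22 (r(a, v) = a*(-1/2) + a*(1/11) = -a/2 + a/11 = -9*a/22)
(r(4, -11) + R*(-93))**2 = (-9/22*4 + 0*(-93))**2 = (-18/11 + 0)**2 = (-18/11)**2 = 324/121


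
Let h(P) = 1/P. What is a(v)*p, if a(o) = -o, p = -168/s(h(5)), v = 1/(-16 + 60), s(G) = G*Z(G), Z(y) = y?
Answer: 1050/11 ≈ 95.455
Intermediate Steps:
s(G) = G**2 (s(G) = G*G = G**2)
v = 1/44 ≈ 0.022727
p = -4200 (p = -168/((1/5)**2) = -168/1/25 = -168*25 = -4200)
a(v)*p = -1*1/44*(-4200) = -1/44*(-4200) = 1050/11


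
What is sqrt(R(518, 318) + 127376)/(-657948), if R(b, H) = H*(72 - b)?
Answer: -I*sqrt(3613)/328974 ≈ -0.00018271*I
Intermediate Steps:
sqrt(R(518, 318) + 127376)/(-657948) = sqrt(318*(72 - 1*518) + 127376)/(-657948) = sqrt(318*(72 - 518) + 127376)*(-1/657948) = sqrt(318*(-446) + 127376)*(-1/657948) = sqrt(-141828 + 127376)*(-1/657948) = sqrt(-14452)*(-1/657948) = (2*I*sqrt(3613))*(-1/657948) = -I*sqrt(3613)/328974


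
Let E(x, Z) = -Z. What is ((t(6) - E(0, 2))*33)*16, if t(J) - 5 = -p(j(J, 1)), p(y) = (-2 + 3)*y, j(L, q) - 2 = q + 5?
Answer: -528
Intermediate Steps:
j(L, q) = 7 + q (j(L, q) = 2 + (q + 5) = 2 + (5 + q) = 7 + q)
p(y) = y (p(y) = 1*y = y)
t(J) = -3 (t(J) = 5 - (7 + 1) = 5 - 1*8 = 5 - 8 = -3)
((t(6) - E(0, 2))*33)*16 = ((-3 - (-1)*2)*33)*16 = ((-3 - 1*(-2))*33)*16 = ((-3 + 2)*33)*16 = -1*33*16 = -33*16 = -528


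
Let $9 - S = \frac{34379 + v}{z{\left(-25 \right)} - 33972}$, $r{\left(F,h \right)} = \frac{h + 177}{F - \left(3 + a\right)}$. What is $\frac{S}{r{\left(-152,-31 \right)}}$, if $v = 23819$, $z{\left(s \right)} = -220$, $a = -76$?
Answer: $- \frac{14454077}{2496016} \approx -5.7909$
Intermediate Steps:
$r{\left(F,h \right)} = \frac{177 + h}{73 + F}$ ($r{\left(F,h \right)} = \frac{h + 177}{F - -73} = \frac{177 + h}{F + \left(-3 + 76\right)} = \frac{177 + h}{F + 73} = \frac{177 + h}{73 + F}$)
$S = \frac{182963}{17096}$ ($S = 9 - \frac{34379 + 23819}{-220 - 33972} = 9 - \frac{58198}{-34192} = 9 - 58198 \left(- \frac{1}{34192}\right) = 9 - - \frac{29099}{17096} = 9 + \frac{29099}{17096} = \frac{182963}{17096} \approx 10.702$)
$\frac{S}{r{\left(-152,-31 \right)}} = \frac{182963}{17096 \frac{177 - 31}{73 - 152}} = \frac{182963}{17096 \frac{1}{-79} \cdot 146} = \frac{182963}{17096 \left(\left(- \frac{1}{79}\right) 146\right)} = \frac{182963}{17096 \left(- \frac{146}{79}\right)} = \frac{182963}{17096} \left(- \frac{79}{146}\right) = - \frac{14454077}{2496016}$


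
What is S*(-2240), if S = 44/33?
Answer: -8960/3 ≈ -2986.7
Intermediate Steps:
S = 4/3 (S = 44*(1/33) = 4/3 ≈ 1.3333)
S*(-2240) = (4/3)*(-2240) = -8960/3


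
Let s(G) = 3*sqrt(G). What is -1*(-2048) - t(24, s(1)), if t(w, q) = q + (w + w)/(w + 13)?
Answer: 75617/37 ≈ 2043.7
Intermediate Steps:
t(w, q) = q + 2*w/(13 + w) (t(w, q) = q + (2*w)/(13 + w) = q + 2*w/(13 + w))
-1*(-2048) - t(24, s(1)) = -1*(-2048) - (2*24 + 13*(3*sqrt(1)) + (3*sqrt(1))*24)/(13 + 24) = 2048 - (48 + 13*(3*1) + (3*1)*24)/37 = 2048 - (48 + 13*3 + 3*24)/37 = 2048 - (48 + 39 + 72)/37 = 2048 - 159/37 = 75617/37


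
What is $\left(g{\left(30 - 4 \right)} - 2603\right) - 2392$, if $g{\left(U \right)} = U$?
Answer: $-4969$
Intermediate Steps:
$\left(g{\left(30 - 4 \right)} - 2603\right) - 2392 = \left(\left(30 - 4\right) - 2603\right) - 2392 = \left(26 - 2603\right) - 2392 = -2577 - 2392 = -4969$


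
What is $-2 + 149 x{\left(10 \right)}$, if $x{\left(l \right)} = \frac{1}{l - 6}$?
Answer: $\frac{141}{4} \approx 35.25$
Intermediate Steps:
$x{\left(l \right)} = \frac{1}{-6 + l}$
$-2 + 149 x{\left(10 \right)} = -2 + \frac{149}{-6 + 10} = -2 + \frac{149}{4} = \frac{141}{4}$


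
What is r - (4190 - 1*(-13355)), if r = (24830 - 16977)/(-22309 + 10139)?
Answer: -213530503/12170 ≈ -17546.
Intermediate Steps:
r = -7853/12170 (r = 7853/(-12170) = 7853*(-1/12170) = -7853/12170 ≈ -0.64528)
r - (4190 - 1*(-13355)) = -7853/12170 - (4190 - 1*(-13355)) = -7853/12170 - (4190 + 13355) = -7853/12170 - 1*17545 = -7853/12170 - 17545 = -213530503/12170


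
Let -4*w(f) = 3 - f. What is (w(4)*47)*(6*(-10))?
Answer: -705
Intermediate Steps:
w(f) = -3/4 + f/4 (w(f) = -(3 - f)/4 = -3/4 + f/4)
(w(4)*47)*(6*(-10)) = ((-3/4 + (1/4)*4)*47)*(6*(-10)) = ((-3/4 + 1)*47)*(-60) = ((1/4)*47)*(-60) = (47/4)*(-60) = -705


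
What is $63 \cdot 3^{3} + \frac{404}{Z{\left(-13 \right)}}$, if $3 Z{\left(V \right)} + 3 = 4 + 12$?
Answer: $\frac{23325}{13} \approx 1794.2$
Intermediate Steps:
$Z{\left(V \right)} = \frac{13}{3}$ ($Z{\left(V \right)} = -1 + \frac{4 + 12}{3} = -1 + \frac{1}{3} \cdot 16 = -1 + \frac{16}{3} = \frac{13}{3}$)
$63 \cdot 3^{3} + \frac{404}{Z{\left(-13 \right)}} = 63 \cdot 3^{3} + \frac{404}{\frac{13}{3}} = 63 \cdot 27 + 404 \cdot \frac{3}{13} = 1701 + \frac{1212}{13} = \frac{23325}{13}$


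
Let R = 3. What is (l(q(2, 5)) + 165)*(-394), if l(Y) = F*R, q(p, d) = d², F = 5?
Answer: -70920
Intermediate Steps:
l(Y) = 15 (l(Y) = 5*3 = 15)
(l(q(2, 5)) + 165)*(-394) = (15 + 165)*(-394) = 180*(-394) = -70920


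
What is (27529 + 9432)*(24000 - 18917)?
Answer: 187872763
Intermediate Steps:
(27529 + 9432)*(24000 - 18917) = 36961*5083 = 187872763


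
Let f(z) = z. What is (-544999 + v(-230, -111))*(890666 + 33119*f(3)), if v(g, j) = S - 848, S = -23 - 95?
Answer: -540517907195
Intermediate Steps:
S = -118
v(g, j) = -966 (v(g, j) = -118 - 848 = -966)
(-544999 + v(-230, -111))*(890666 + 33119*f(3)) = (-544999 - 966)*(890666 + 33119*3) = -545965*(890666 + 99357) = -545965*990023 = -540517907195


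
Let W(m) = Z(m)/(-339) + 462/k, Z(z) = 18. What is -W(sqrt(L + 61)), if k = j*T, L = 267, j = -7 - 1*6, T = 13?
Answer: 53220/19097 ≈ 2.7868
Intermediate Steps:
j = -13 (j = -7 - 6 = -13)
k = -169 (k = -13*13 = -169)
W(m) = -53220/19097 (W(m) = 18/(-339) + 462/(-169) = 18*(-1/339) + 462*(-1/169) = -6/113 - 462/169 = -53220/19097)
-W(sqrt(L + 61)) = -1*(-53220/19097) = 53220/19097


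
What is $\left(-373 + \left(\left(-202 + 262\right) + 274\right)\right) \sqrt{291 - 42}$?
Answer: $- 39 \sqrt{249} \approx -615.41$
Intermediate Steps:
$\left(-373 + \left(\left(-202 + 262\right) + 274\right)\right) \sqrt{291 - 42} = \left(-373 + \left(60 + 274\right)\right) \sqrt{249} = \left(-373 + 334\right) \sqrt{249} = - 39 \sqrt{249}$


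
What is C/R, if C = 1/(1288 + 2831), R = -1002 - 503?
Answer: -1/6199095 ≈ -1.6131e-7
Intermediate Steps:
R = -1505
C = 1/4119 ≈ 0.00024278
C/R = (1/4119)/(-1505) = (1/4119)*(-1/1505) = -1/6199095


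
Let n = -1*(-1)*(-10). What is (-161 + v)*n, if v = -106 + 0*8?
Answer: 2670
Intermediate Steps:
n = -10 (n = 1*(-10) = -10)
v = -106 (v = -106 + 0 = -106)
(-161 + v)*n = (-161 - 106)*(-10) = -267*(-10) = 2670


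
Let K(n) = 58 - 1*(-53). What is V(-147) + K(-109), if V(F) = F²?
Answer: 21720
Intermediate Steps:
K(n) = 111 (K(n) = 58 + 53 = 111)
V(-147) + K(-109) = (-147)² + 111 = 21609 + 111 = 21720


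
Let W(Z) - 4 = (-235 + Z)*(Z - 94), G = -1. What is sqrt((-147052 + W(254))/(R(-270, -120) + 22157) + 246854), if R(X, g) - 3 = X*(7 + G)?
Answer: 2*sqrt(1627229235970)/5135 ≈ 496.84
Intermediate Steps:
W(Z) = 4 + (-235 + Z)*(-94 + Z) (W(Z) = 4 + (-235 + Z)*(Z - 94) = 4 + (-235 + Z)*(-94 + Z))
R(X, g) = 3 + 6*X (R(X, g) = 3 + X*(7 - 1) = 3 + X*6 = 3 + 6*X)
sqrt((-147052 + W(254))/(R(-270, -120) + 22157) + 246854) = sqrt((-147052 + (22094 + 254**2 - 329*254))/((3 + 6*(-270)) + 22157) + 246854) = sqrt((-147052 + (22094 + 64516 - 83566))/((3 - 1620) + 22157) + 246854) = sqrt((-147052 + 3044)/(-1617 + 22157) + 246854) = sqrt(-144008/20540 + 246854) = sqrt(-144008*1/20540 + 246854) = sqrt(-36002/5135 + 246854) = sqrt(1267559288/5135) = 2*sqrt(1627229235970)/5135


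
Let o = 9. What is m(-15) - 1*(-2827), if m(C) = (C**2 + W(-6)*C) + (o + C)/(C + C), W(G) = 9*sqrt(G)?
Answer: 15261/5 - 135*I*sqrt(6) ≈ 3052.2 - 330.68*I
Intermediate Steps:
m(C) = C**2 + (9 + C)/(2*C) + 9*I*C*sqrt(6) (m(C) = (C**2 + (9*sqrt(-6))*C) + (9 + C)/(C + C) = (C**2 + (9*(I*sqrt(6)))*C) + (9 + C)/((2*C)) = (C**2 + (9*I*sqrt(6))*C) + (9 + C)*(1/(2*C)) = (C**2 + 9*I*C*sqrt(6)) + (9 + C)/(2*C) = C**2 + (9 + C)/(2*C) + 9*I*C*sqrt(6))
m(-15) - 1*(-2827) = (1/2 + (-15)**2 + (9/2)/(-15) + 9*I*(-15)*sqrt(6)) - 1*(-2827) = (1/2 + 225 + (9/2)*(-1/15) - 135*I*sqrt(6)) + 2827 = (1/2 + 225 - 3/10 - 135*I*sqrt(6)) + 2827 = (1126/5 - 135*I*sqrt(6)) + 2827 = 15261/5 - 135*I*sqrt(6)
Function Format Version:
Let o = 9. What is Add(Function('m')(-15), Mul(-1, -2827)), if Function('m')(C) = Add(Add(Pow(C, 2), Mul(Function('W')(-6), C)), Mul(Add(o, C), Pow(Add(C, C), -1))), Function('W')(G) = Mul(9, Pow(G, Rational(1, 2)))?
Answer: Add(Rational(15261, 5), Mul(-135, I, Pow(6, Rational(1, 2)))) ≈ Add(3052.2, Mul(-330.68, I))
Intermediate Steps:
Function('m')(C) = Add(Pow(C, 2), Mul(Rational(1, 2), Pow(C, -1), Add(9, C)), Mul(9, I, C, Pow(6, Rational(1, 2)))) (Function('m')(C) = Add(Add(Pow(C, 2), Mul(Mul(9, Pow(-6, Rational(1, 2))), C)), Mul(Add(9, C), Pow(Add(C, C), -1))) = Add(Add(Pow(C, 2), Mul(Mul(9, Mul(I, Pow(6, Rational(1, 2)))), C)), Mul(Add(9, C), Pow(Mul(2, C), -1))) = Add(Add(Pow(C, 2), Mul(Mul(9, I, Pow(6, Rational(1, 2))), C)), Mul(Add(9, C), Mul(Rational(1, 2), Pow(C, -1)))) = Add(Add(Pow(C, 2), Mul(9, I, C, Pow(6, Rational(1, 2)))), Mul(Rational(1, 2), Pow(C, -1), Add(9, C))) = Add(Pow(C, 2), Mul(Rational(1, 2), Pow(C, -1), Add(9, C)), Mul(9, I, C, Pow(6, Rational(1, 2)))))
Add(Function('m')(-15), Mul(-1, -2827)) = Add(Add(Rational(1, 2), Pow(-15, 2), Mul(Rational(9, 2), Pow(-15, -1)), Mul(9, I, -15, Pow(6, Rational(1, 2)))), Mul(-1, -2827)) = Add(Add(Rational(1, 2), 225, Mul(Rational(9, 2), Rational(-1, 15)), Mul(-135, I, Pow(6, Rational(1, 2)))), 2827) = Add(Add(Rational(1, 2), 225, Rational(-3, 10), Mul(-135, I, Pow(6, Rational(1, 2)))), 2827) = Add(Add(Rational(1126, 5), Mul(-135, I, Pow(6, Rational(1, 2)))), 2827) = Add(Rational(15261, 5), Mul(-135, I, Pow(6, Rational(1, 2))))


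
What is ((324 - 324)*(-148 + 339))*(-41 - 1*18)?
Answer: 0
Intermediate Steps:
((324 - 324)*(-148 + 339))*(-41 - 1*18) = (0*191)*(-41 - 18) = 0*(-59) = 0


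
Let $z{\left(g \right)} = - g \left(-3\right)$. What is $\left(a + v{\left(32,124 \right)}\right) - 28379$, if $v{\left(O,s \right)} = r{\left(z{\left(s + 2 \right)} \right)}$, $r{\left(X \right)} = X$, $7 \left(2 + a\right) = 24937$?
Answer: $- \frac{171084}{7} \approx -24441.0$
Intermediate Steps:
$a = \frac{24923}{7}$ ($a = -2 + \frac{1}{7} \cdot 24937 = -2 + \frac{24937}{7} = \frac{24923}{7} \approx 3560.4$)
$z{\left(g \right)} = 3 g$
$v{\left(O,s \right)} = 6 + 3 s$ ($v{\left(O,s \right)} = 3 \left(s + 2\right) = 3 \left(2 + s\right) = 6 + 3 s$)
$\left(a + v{\left(32,124 \right)}\right) - 28379 = \left(\frac{24923}{7} + \left(6 + 3 \cdot 124\right)\right) - 28379 = \left(\frac{24923}{7} + \left(6 + 372\right)\right) - 28379 = \left(\frac{24923}{7} + 378\right) - 28379 = \frac{27569}{7} - 28379 = - \frac{171084}{7}$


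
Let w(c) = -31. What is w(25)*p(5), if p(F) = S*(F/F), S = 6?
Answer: -186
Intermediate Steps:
p(F) = 6 (p(F) = 6*(F/F) = 6*1 = 6)
w(25)*p(5) = -31*6 = -186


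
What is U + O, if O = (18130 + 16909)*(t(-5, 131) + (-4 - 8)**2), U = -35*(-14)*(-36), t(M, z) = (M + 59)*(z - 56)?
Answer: 146935926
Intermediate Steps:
t(M, z) = (-56 + z)*(59 + M) (t(M, z) = (59 + M)*(-56 + z) = (-56 + z)*(59 + M))
U = -17640 (U = 490*(-36) = -17640)
O = 146953566 (O = (18130 + 16909)*((-3304 - 56*(-5) + 59*131 - 5*131) + (-4 - 8)**2) = 35039*((-3304 + 280 + 7729 - 655) + (-12)**2) = 35039*(4050 + 144) = 35039*4194 = 146953566)
U + O = -17640 + 146953566 = 146935926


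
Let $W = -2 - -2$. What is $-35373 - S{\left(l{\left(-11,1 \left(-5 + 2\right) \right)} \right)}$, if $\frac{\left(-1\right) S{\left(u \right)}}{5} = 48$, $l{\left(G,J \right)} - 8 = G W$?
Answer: $-35133$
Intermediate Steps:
$W = 0$ ($W = -2 + 2 = 0$)
$l{\left(G,J \right)} = 8$ ($l{\left(G,J \right)} = 8 + G 0 = 8 + 0 = 8$)
$S{\left(u \right)} = -240$ ($S{\left(u \right)} = \left(-5\right) 48 = -240$)
$-35373 - S{\left(l{\left(-11,1 \left(-5 + 2\right) \right)} \right)} = -35373 - -240 = -35373 + 240 = -35133$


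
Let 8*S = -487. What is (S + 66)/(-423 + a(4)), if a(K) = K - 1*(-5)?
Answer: -41/3312 ≈ -0.012379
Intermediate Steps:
S = -487/8 (S = (1/8)*(-487) = -487/8 ≈ -60.875)
a(K) = 5 + K (a(K) = K + 5 = 5 + K)
(S + 66)/(-423 + a(4)) = (-487/8 + 66)/(-423 + (5 + 4)) = 41/(8*(-423 + 9)) = (41/8)/(-414) = (41/8)*(-1/414) = -41/3312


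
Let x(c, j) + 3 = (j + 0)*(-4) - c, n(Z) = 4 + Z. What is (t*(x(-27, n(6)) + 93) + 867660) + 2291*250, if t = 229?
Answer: 1458043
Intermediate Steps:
x(c, j) = -3 - c - 4*j (x(c, j) = -3 + ((j + 0)*(-4) - c) = -3 + (j*(-4) - c) = -3 + (-4*j - c) = -3 + (-c - 4*j) = -3 - c - 4*j)
(t*(x(-27, n(6)) + 93) + 867660) + 2291*250 = (229*((-3 - 1*(-27) - 4*(4 + 6)) + 93) + 867660) + 2291*250 = (229*((-3 + 27 - 4*10) + 93) + 867660) + 572750 = (229*((-3 + 27 - 40) + 93) + 867660) + 572750 = (229*(-16 + 93) + 867660) + 572750 = (229*77 + 867660) + 572750 = (17633 + 867660) + 572750 = 885293 + 572750 = 1458043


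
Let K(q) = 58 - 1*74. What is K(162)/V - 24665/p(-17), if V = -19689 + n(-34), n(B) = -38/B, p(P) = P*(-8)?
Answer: -4127595259/22759192 ≈ -181.36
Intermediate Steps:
p(P) = -8*P
K(q) = -16 (K(q) = 58 - 74 = -16)
V = -334694/17 (V = -19689 - 38/(-34) = -19689 - 38*(-1/34) = -19689 + 19/17 = -334694/17 ≈ -19688.)
K(162)/V - 24665/p(-17) = -16/(-334694/17) - 24665/((-8*(-17))) = -16*(-17/334694) - 24665/136 = 136/167347 - 24665*1/136 = 136/167347 - 24665/136 = -4127595259/22759192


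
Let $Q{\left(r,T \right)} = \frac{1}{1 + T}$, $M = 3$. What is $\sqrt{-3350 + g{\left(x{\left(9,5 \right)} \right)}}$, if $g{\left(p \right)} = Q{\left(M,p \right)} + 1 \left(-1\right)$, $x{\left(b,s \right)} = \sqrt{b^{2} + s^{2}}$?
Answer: $\frac{\sqrt{-3350 - 3351 \sqrt{106}}}{\sqrt{1 + \sqrt{106}}} \approx 57.887 i$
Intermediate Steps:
$g{\left(p \right)} = -1 + \frac{1}{1 + p}$ ($g{\left(p \right)} = \frac{1}{1 + p} + 1 \left(-1\right) = \frac{1}{1 + p} - 1 = -1 + \frac{1}{1 + p}$)
$\sqrt{-3350 + g{\left(x{\left(9,5 \right)} \right)}} = \sqrt{-3350 - \frac{\sqrt{9^{2} + 5^{2}}}{1 + \sqrt{9^{2} + 5^{2}}}} = \sqrt{-3350 - \frac{\sqrt{81 + 25}}{1 + \sqrt{81 + 25}}} = \sqrt{-3350 - \frac{\sqrt{106}}{1 + \sqrt{106}}}$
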